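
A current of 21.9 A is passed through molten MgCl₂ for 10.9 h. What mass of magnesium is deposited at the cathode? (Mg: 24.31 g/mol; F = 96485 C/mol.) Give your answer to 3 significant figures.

Q = It = 21.9 × 39240 = 8.594×10^5 C
n(e⁻) = Q/F = 8.594×10^5/96485 = 8.907 mol
Mg²⁺ + 2e⁻ → Mg, so n(Mg) = 8.907 / 2 = 4.454 mol
m = 4.454 × 24.31 = 108 g

108 g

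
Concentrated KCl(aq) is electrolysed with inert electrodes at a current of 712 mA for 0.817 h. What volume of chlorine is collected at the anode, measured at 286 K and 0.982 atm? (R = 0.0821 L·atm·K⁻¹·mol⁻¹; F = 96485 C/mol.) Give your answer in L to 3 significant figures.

0.259 L

Q = It = 0.712 × 2941.2 = 2094 C
Moles of electrons = 2094 / 96485 = 0.02170 mol
2Cl⁻ → Cl₂ + 2e⁻, so n(Cl₂) = 0.02170 / 2 = 0.01085 mol
V = nRT/P = 0.01085 × 0.0821 × 286 / 0.982 = 0.2594 L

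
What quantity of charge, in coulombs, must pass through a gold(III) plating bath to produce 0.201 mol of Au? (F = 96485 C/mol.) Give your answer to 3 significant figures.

Au³⁺ + 3e⁻ → Au, so n(e⁻) = 3 × 0.201 = 0.6030 mol
Q = 0.6030 × 96485 = 58180 C

58200 C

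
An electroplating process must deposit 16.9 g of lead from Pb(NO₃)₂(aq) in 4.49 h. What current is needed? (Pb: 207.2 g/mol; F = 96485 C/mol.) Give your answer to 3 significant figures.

n(Pb) = 16.9 / 207.2 = 0.08156 mol
Pb²⁺ + 2e⁻ → Pb, so n(e⁻) = 2 × 0.08156 = 0.1631 mol
Q = 0.1631 × 96485 = 15740 C
I = Q / t = 15740 / 16164 s = 0.974 A

0.974 A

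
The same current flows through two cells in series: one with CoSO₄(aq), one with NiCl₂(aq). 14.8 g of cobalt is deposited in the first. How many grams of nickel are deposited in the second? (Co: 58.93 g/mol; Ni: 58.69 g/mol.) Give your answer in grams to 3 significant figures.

14.7 g

n(Co) = 14.8 / 58.93 = 0.2511 mol
Co²⁺ + 2e⁻ → Co, so n(e⁻) = 2 × 0.2511 = 0.5022 mol
Since the cells are in series, n(e⁻) in the Ni cell is also 0.5022 mol.
Ni²⁺ + 2e⁻ → Ni, so n(Ni) = 0.5022 / 2 = 0.2511 mol
m(Ni) = 0.2511 × 58.69 = 14.7 g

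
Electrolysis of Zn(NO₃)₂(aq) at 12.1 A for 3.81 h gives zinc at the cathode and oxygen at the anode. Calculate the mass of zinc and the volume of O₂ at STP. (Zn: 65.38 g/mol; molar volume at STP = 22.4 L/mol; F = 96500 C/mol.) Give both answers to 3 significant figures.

56.2 g Zn; 9.63 L O₂

Q = 12.1 × 13716 = 1.660×10^5 C; n(e⁻) = 1.660×10^5 / 96500 = 1.720 mol
Cathode: Zn²⁺ + 2e⁻ → Zn → n(Zn) = 1.720/2 = 0.8600 mol → 56.2 g
Anode: 2H₂O → O₂ + 4H⁺ + 4e⁻ → n(O₂) = 1.720/4 = 0.4300 mol → 9.63 L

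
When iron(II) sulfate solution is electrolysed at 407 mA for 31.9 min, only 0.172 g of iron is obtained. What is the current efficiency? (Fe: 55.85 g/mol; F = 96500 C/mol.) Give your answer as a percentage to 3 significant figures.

76.3%

Q = 0.407 × 1914 = 779.0 C
n(e⁻) = 779.0 / 96500 = 0.008073 mol
Fe²⁺ + 2e⁻ → Fe, so theoretical n(Fe) = 0.004037 mol → 0.2255 g
Efficiency = 0.172 / 0.2255 = 0.7627 = 76.3%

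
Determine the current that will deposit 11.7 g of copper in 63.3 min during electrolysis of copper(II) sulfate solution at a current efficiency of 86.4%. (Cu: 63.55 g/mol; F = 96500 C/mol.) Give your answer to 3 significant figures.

10.8 A

n(Cu) = 11.7 / 63.55 = 0.1841 mol
Cu²⁺ + 2e⁻ → Cu, so n(e⁻) = 2 × 0.1841 = 0.3682 mol
Q = 0.3682 × 96500 / 0.864 = 41120 C
I = Q / t = 41120 / 3798 s = 10.8 A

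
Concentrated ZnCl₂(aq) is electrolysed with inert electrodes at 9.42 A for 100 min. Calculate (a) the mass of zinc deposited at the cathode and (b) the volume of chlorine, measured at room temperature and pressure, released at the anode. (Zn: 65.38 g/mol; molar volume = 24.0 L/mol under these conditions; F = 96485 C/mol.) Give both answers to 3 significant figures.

19.1 g Zn; 7.03 L Cl₂

Q = 9.42 × 6000 = 56520 C; n(e⁻) = 56520 / 96485 = 0.5858 mol
Cathode: Zn²⁺ + 2e⁻ → Zn → n(Zn) = 0.5858/2 = 0.2929 mol → 19.1 g
Anode: 2Cl⁻ → Cl₂ + 2e⁻ → n(Cl₂) = 0.5858/2 = 0.2929 mol → 7.03 L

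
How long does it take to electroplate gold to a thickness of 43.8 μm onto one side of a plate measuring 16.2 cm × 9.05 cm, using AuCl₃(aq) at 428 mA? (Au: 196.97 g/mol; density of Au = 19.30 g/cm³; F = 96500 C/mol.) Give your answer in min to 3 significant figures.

Plated area = 16.2 × 9.05 = 146.6 cm²
Volume = 146.6 × 43.8×10⁻⁴ cm = 0.6421 cm³
m(Au) = 0.6421 × 19.30 = 12.39 g
n(Au) = 12.39 / 196.97 = 0.06290 mol; n(e⁻) = 3 × 0.06290 = 0.1887 mol
Q = 0.1887 × 96500 = 18210 C
t = 18210 / 0.428 = 42550 s = 709 min

709 min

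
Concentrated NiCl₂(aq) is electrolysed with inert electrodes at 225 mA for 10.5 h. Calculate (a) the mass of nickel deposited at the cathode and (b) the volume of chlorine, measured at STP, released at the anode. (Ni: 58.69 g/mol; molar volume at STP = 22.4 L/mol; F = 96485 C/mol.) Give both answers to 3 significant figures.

2.59 g Ni; 0.987 L Cl₂

Q = 0.225 × 37800 = 8505 C; n(e⁻) = 8505 / 96485 = 0.08815 mol
Cathode: Ni²⁺ + 2e⁻ → Ni → n(Ni) = 0.08815/2 = 0.04408 mol → 2.59 g
Anode: 2Cl⁻ → Cl₂ + 2e⁻ → n(Cl₂) = 0.08815/2 = 0.04408 mol → 0.987 L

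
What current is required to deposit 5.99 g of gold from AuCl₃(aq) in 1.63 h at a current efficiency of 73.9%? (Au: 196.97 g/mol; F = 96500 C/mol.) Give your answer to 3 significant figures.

2.03 A

n(Au) = 5.99 / 196.97 = 0.03041 mol
Au³⁺ + 3e⁻ → Au, so n(e⁻) = 3 × 0.03041 = 0.09123 mol
Q = 0.09123 × 96500 / 0.739 = 11910 C
I = Q / t = 11910 / 5868 s = 2.03 A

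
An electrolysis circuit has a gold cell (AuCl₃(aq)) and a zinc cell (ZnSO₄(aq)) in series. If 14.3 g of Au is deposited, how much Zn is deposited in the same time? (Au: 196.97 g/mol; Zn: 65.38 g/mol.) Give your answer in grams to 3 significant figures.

n(Au) = 14.3 / 196.97 = 0.07260 mol
Au³⁺ + 3e⁻ → Au, so n(e⁻) = 3 × 0.07260 = 0.2178 mol
The cells are in series, so the same charge (and hence the same n(e⁻) = 0.2178 mol) passes through both.
Zn²⁺ + 2e⁻ → Zn, so n(Zn) = 0.2178 / 2 = 0.1089 mol
m(Zn) = 0.1089 × 65.38 = 7.12 g

7.12 g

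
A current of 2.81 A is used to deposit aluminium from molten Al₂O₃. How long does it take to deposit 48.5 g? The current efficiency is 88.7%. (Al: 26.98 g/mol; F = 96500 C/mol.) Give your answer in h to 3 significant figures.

58.0 h

n(Al) = 48.5 / 26.98 = 1.798 mol
Al³⁺ + 3e⁻ → Al, so n(e⁻) = 3 × 1.798 = 5.394 mol
Q = 5.394 × 96500 / 0.887 = 5.868×10^5 C
t = Q / I = 5.868×10^5 / 2.81 = 2.088×10^5 s = 58.0 h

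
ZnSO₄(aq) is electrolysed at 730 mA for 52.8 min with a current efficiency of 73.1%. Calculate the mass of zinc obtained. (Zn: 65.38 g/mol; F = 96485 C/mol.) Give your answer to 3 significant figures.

Q = 0.730 × 3168 = 2313 C
n(e⁻) = 2313 / 96485 = 0.02397 mol
Zn²⁺ + 2e⁻ → Zn, so theoretical m(Zn) = 0.01199 × 65.38 = 0.7839 g
Actual mass = 73.1% × 0.7839 = 0.573 g

0.573 g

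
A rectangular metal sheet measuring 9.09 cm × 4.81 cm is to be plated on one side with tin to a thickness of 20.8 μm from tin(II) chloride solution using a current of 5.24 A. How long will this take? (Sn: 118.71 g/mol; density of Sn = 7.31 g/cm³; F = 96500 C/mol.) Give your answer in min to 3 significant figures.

Plated area = 9.09 × 4.81 = 43.72 cm²
Volume = 43.72 × 20.8×10⁻⁴ cm = 0.09094 cm³
m(Sn) = 0.09094 × 7.31 = 0.6648 g
n(Sn) = 0.6648 / 118.71 = 0.005600 mol; n(e⁻) = 2 × 0.005600 = 0.01120 mol
Q = 0.01120 × 96500 = 1081 C
t = 1081 / 5.24 = 206.3 s = 3.44 min

3.44 min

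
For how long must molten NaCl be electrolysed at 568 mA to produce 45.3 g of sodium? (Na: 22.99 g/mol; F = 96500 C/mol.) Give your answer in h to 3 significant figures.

93.0 h

n(Na) = 45.3 / 22.99 = 1.970 mol
Na⁺ + e⁻ → Na, so n(e⁻) = 1.970 mol
Q = 1.970 × 96500 = 1.901×10^5 C
t = Q / I = 1.901×10^5 / 0.568 = 3.347×10^5 s = 93.0 h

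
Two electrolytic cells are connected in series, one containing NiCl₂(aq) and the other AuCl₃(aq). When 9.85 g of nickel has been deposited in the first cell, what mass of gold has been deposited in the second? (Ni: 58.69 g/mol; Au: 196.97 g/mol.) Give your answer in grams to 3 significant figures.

n(Ni) = 9.85 / 58.69 = 0.1678 mol
Ni²⁺ + 2e⁻ → Ni, so n(e⁻) = 2 × 0.1678 = 0.3356 mol
In series, the same 0.3356 mol of electrons flows through the second cell.
Au³⁺ + 3e⁻ → Au, so n(Au) = 0.3356 / 3 = 0.1119 mol
m(Au) = 0.1119 × 196.97 = 22.0 g

22.0 g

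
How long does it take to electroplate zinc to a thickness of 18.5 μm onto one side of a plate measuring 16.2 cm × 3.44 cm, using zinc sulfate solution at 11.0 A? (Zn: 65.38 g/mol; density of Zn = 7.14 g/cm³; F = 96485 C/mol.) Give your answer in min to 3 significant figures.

Plated area = 16.2 × 3.44 = 55.73 cm²
Volume = 55.73 × 18.5×10⁻⁴ cm = 0.1031 cm³
m(Zn) = 0.1031 × 7.14 = 0.7361 g
n(Zn) = 0.7361 / 65.38 = 0.01126 mol; n(e⁻) = 2 × 0.01126 = 0.02252 mol
Q = 0.02252 × 96485 = 2173 C
t = 2173 / 11.0 = 197.5 s = 3.29 min

3.29 min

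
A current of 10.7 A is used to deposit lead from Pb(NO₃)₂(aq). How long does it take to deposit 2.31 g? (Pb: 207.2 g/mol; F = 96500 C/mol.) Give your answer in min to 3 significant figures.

3.35 min

n(Pb) = 2.31 / 207.2 = 0.01115 mol
Pb²⁺ + 2e⁻ → Pb, so n(e⁻) = 2 × 0.01115 = 0.02230 mol
Q = 0.02230 × 96500 = 2152 C
t = Q / I = 2152 / 10.7 = 201.1 s = 3.35 min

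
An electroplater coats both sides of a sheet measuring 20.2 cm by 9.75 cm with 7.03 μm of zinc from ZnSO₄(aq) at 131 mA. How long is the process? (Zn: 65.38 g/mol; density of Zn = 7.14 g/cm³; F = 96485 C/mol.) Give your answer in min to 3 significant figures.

742 min

Plated area = 2 × 20.2 × 9.75 = 393.9 cm²
Volume = 393.9 × 7.03×10⁻⁴ cm = 0.2769 cm³
m(Zn) = 0.2769 × 7.14 = 1.977 g
n(Zn) = 1.977 / 65.38 = 0.03024 mol; n(e⁻) = 2 × 0.03024 = 0.06048 mol
Q = 0.06048 × 96485 = 5835 C
t = 5835 / 0.131 = 44540 s = 742 min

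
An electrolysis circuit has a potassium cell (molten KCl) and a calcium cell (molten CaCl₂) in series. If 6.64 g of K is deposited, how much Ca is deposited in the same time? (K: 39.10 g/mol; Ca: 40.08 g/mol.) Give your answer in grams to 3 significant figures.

n(K) = 6.64 / 39.10 = 0.1698 mol
K⁺ + e⁻ → K, so n(e⁻) = 0.1698 mol
The cells are in series, so the same charge (and hence the same n(e⁻) = 0.1698 mol) passes through both.
Ca²⁺ + 2e⁻ → Ca, so n(Ca) = 0.1698 / 2 = 0.08490 mol
m(Ca) = 0.08490 × 40.08 = 3.40 g

3.40 g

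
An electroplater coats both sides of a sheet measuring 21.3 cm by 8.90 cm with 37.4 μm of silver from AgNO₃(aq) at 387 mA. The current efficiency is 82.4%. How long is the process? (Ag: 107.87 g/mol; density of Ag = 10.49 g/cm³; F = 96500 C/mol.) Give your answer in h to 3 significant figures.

11.6 h

Plated area = 2 × 21.3 × 8.90 = 379.1 cm²
Volume = 379.1 × 37.4×10⁻⁴ cm = 1.418 cm³
m(Ag) = 1.418 × 10.49 = 14.87 g
n(Ag) = 14.87 / 107.87 = 0.1379 mol; n(e⁻) = 0.1379 mol
Q = 0.1379 × 96500 / 0.824 = 16150 C
t = 16150 / 0.387 = 41730 s = 11.6 h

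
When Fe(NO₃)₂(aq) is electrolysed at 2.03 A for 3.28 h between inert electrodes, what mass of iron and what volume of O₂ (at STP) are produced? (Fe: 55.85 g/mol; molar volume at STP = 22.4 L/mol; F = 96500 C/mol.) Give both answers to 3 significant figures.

Q = 2.03 × 11808 = 23970 C; n(e⁻) = 23970 / 96500 = 0.2484 mol
Cathode: Fe²⁺ + 2e⁻ → Fe → n(Fe) = 0.2484/2 = 0.1242 mol → 6.94 g
Anode: 2H₂O → O₂ + 4H⁺ + 4e⁻ → n(O₂) = 0.2484/4 = 0.06210 mol → 1.39 L

6.94 g Fe; 1.39 L O₂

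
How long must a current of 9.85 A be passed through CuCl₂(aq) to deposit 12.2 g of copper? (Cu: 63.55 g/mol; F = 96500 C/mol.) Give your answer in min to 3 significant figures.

62.7 min

n(Cu) = 12.2 / 63.55 = 0.1920 mol
Cu²⁺ + 2e⁻ → Cu, so n(e⁻) = 2 × 0.1920 = 0.3840 mol
Q = 0.3840 × 96500 = 37060 C
t = Q / I = 37060 / 9.85 = 3762 s = 62.7 min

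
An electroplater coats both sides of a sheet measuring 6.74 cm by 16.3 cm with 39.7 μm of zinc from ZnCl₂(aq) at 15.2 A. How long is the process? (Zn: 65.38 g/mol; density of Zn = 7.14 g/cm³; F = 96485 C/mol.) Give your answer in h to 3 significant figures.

0.336 h

Plated area = 2 × 6.74 × 16.3 = 219.7 cm²
Volume = 219.7 × 39.7×10⁻⁴ cm = 0.8722 cm³
m(Zn) = 0.8722 × 7.14 = 6.228 g
n(Zn) = 6.228 / 65.38 = 0.09526 mol; n(e⁻) = 2 × 0.09526 = 0.1905 mol
Q = 0.1905 × 96485 = 18380 C
t = 18380 / 15.2 = 1209 s = 0.336 h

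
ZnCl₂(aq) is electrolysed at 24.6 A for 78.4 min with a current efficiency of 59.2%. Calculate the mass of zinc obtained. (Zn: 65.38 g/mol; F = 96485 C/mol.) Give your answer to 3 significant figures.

Q = 24.6 × 4704 = 1.157×10^5 C
n(e⁻) = 1.157×10^5 / 96485 = 1.199 mol
Zn²⁺ + 2e⁻ → Zn, so theoretical m(Zn) = 0.5995 × 65.38 = 39.20 g
Actual mass = 59.2% × 39.20 = 23.2 g

23.2 g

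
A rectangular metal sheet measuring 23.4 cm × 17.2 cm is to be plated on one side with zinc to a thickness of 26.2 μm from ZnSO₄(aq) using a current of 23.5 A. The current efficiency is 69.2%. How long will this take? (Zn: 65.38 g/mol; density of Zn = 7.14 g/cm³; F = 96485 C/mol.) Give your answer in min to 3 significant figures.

22.8 min

Plated area = 23.4 × 17.2 = 402.5 cm²
Volume = 402.5 × 26.2×10⁻⁴ cm = 1.055 cm³
m(Zn) = 1.055 × 7.14 = 7.533 g
n(Zn) = 7.533 / 65.38 = 0.1152 mol; n(e⁻) = 2 × 0.1152 = 0.2304 mol
Q = 0.2304 × 96485 / 0.692 = 32120 C
t = 32120 / 23.5 = 1367 s = 22.8 min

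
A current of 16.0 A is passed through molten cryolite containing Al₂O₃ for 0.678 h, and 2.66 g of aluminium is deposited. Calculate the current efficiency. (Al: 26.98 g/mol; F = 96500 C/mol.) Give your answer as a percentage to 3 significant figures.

73.1%

Q = 16.0 × 2440.8 = 39050 C
n(e⁻) = 39050 / 96500 = 0.4047 mol
Al³⁺ + 3e⁻ → Al, so theoretical n(Al) = 0.1349 mol → 3.640 g
Efficiency = 2.66 / 3.640 = 0.7308 = 73.1%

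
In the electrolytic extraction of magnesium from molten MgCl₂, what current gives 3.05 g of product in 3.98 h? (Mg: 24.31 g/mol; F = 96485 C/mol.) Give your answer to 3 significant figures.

n(Mg) = 3.05 / 24.31 = 0.1255 mol
Mg²⁺ + 2e⁻ → Mg, so n(e⁻) = 2 × 0.1255 = 0.2510 mol
Q = 0.2510 × 96485 = 24220 C
I = Q / t = 24220 / 14328 s = 1.69 A

1.69 A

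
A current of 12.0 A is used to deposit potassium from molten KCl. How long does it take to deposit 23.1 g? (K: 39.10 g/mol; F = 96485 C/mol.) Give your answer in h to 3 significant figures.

n(K) = 23.1 / 39.10 = 0.5908 mol
K⁺ + e⁻ → K, so n(e⁻) = 0.5908 mol
Q = 0.5908 × 96485 = 57000 C
t = Q / I = 57000 / 12.0 = 4750 s = 1.32 h

1.32 h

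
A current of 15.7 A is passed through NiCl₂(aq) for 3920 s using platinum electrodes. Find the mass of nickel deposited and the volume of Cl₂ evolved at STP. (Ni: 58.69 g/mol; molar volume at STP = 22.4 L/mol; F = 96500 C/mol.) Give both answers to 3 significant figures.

18.7 g Ni; 7.14 L Cl₂

Q = 15.7 × 3920 = 61540 C; n(e⁻) = 61540 / 96500 = 0.6377 mol
Cathode: Ni²⁺ + 2e⁻ → Ni → n(Ni) = 0.6377/2 = 0.3189 mol → 18.7 g
Anode: 2Cl⁻ → Cl₂ + 2e⁻ → n(Cl₂) = 0.6377/2 = 0.3189 mol → 7.14 L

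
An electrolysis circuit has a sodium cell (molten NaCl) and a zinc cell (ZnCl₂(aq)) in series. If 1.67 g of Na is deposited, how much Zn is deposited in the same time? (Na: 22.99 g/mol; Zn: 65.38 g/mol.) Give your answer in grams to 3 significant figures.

n(Na) = 1.67 / 22.99 = 0.07264 mol
Na⁺ + e⁻ → Na, so n(e⁻) = 0.07264 mol
Same current for the same time ⇒ same n(e⁻) = 0.07264 mol in both cells.
Zn²⁺ + 2e⁻ → Zn, so n(Zn) = 0.07264 / 2 = 0.03632 mol
m(Zn) = 0.03632 × 65.38 = 2.37 g

2.37 g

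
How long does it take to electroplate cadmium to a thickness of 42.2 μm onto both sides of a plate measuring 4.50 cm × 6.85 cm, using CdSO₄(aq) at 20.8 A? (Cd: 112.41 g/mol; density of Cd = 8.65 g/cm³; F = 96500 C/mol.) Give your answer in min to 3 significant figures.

3.10 min

Plated area = 2 × 4.50 × 6.85 = 61.65 cm²
Volume = 61.65 × 42.2×10⁻⁴ cm = 0.2602 cm³
m(Cd) = 0.2602 × 8.65 = 2.251 g
n(Cd) = 2.251 / 112.41 = 0.02002 mol; n(e⁻) = 2 × 0.02002 = 0.04004 mol
Q = 0.04004 × 96500 = 3864 C
t = 3864 / 20.8 = 185.8 s = 3.10 min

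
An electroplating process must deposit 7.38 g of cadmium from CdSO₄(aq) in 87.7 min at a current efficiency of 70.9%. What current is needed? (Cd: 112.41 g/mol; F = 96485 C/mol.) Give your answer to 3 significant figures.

n(Cd) = 7.38 / 112.41 = 0.06565 mol
Cd²⁺ + 2e⁻ → Cd, so n(e⁻) = 2 × 0.06565 = 0.1313 mol
Q = 0.1313 × 96485 / 0.709 = 17870 C
I = Q / t = 17870 / 5262 s = 3.40 A

3.40 A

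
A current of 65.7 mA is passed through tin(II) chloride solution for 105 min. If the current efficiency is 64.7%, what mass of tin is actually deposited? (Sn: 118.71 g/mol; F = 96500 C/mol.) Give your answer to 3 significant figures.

0.165 g

Q = 0.0657 × 6300 = 413.9 C
n(e⁻) = 413.9 / 96500 = 0.004289 mol
Sn²⁺ + 2e⁻ → Sn, so theoretical m(Sn) = 0.002145 × 118.71 = 0.2546 g
Actual mass = 64.7% × 0.2546 = 0.165 g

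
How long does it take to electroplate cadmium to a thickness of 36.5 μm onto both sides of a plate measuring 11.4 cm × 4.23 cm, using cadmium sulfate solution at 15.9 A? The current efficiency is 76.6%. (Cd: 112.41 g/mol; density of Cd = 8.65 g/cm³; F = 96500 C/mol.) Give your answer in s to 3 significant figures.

429 s

Plated area = 2 × 11.4 × 4.23 = 96.44 cm²
Volume = 96.44 × 36.5×10⁻⁴ cm = 0.3520 cm³
m(Cd) = 0.3520 × 8.65 = 3.045 g
n(Cd) = 3.045 / 112.41 = 0.02709 mol; n(e⁻) = 2 × 0.02709 = 0.05418 mol
Q = 0.05418 × 96500 / 0.766 = 6826 C
t = 6826 / 15.9 = 429.3 s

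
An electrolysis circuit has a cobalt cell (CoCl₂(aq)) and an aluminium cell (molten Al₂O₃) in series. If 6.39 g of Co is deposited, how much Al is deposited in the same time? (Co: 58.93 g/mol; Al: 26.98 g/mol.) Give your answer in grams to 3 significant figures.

1.95 g

n(Co) = 6.39 / 58.93 = 0.1084 mol
Co²⁺ + 2e⁻ → Co, so n(e⁻) = 2 × 0.1084 = 0.2168 mol
The cells are in series, so the same charge (and hence the same n(e⁻) = 0.2168 mol) passes through both.
Al³⁺ + 3e⁻ → Al, so n(Al) = 0.2168 / 3 = 0.07227 mol
m(Al) = 0.07227 × 26.98 = 1.95 g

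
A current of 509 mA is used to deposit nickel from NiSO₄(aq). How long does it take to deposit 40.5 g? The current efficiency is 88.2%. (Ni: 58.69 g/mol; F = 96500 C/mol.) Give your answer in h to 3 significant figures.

82.4 h

n(Ni) = 40.5 / 58.69 = 0.6901 mol
Ni²⁺ + 2e⁻ → Ni, so n(e⁻) = 2 × 0.6901 = 1.380 mol
Q = 1.380 × 96500 / 0.882 = 1.510×10^5 C
t = Q / I = 1.510×10^5 / 0.509 = 2.967×10^5 s = 82.4 h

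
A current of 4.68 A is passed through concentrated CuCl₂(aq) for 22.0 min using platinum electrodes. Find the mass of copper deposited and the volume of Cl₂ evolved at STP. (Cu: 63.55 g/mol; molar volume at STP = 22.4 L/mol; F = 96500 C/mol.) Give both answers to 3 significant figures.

Q = 4.68 × 1320 = 6178 C; n(e⁻) = 6178 / 96500 = 0.06402 mol
Cathode: Cu²⁺ + 2e⁻ → Cu → n(Cu) = 0.06402/2 = 0.03201 mol → 2.03 g
Anode: 2Cl⁻ → Cl₂ + 2e⁻ → n(Cl₂) = 0.06402/2 = 0.03201 mol → 0.717 L

2.03 g Cu; 0.717 L Cl₂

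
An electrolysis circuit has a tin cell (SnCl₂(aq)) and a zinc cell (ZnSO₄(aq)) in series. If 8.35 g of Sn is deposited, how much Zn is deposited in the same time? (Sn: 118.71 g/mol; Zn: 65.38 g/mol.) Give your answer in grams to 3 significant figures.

4.60 g

n(Sn) = 8.35 / 118.71 = 0.07034 mol
Sn²⁺ + 2e⁻ → Sn, so n(e⁻) = 2 × 0.07034 = 0.1407 mol
The cells are in series, so the same charge (and hence the same n(e⁻) = 0.1407 mol) passes through both.
Zn²⁺ + 2e⁻ → Zn, so n(Zn) = 0.1407 / 2 = 0.07035 mol
m(Zn) = 0.07035 × 65.38 = 4.60 g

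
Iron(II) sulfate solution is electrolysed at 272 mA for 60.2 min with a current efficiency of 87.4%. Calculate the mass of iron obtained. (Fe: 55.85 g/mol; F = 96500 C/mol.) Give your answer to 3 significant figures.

0.248 g

Q = 0.272 × 3612 = 982.5 C
n(e⁻) = 982.5 / 96500 = 0.01018 mol
Fe²⁺ + 2e⁻ → Fe, so theoretical m(Fe) = 0.005090 × 55.85 = 0.2843 g
Actual mass = 87.4% × 0.2843 = 0.248 g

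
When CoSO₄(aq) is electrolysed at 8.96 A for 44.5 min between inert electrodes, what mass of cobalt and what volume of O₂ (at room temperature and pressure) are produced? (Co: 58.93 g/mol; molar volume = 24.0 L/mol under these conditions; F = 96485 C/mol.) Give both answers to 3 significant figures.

7.31 g Co; 1.49 L O₂

Q = 8.96 × 2670 = 23920 C; n(e⁻) = 23920 / 96485 = 0.2479 mol
Cathode: Co²⁺ + 2e⁻ → Co → n(Co) = 0.2479/2 = 0.1240 mol → 7.31 g
Anode: 2H₂O → O₂ + 4H⁺ + 4e⁻ → n(O₂) = 0.2479/4 = 0.06198 mol → 1.49 L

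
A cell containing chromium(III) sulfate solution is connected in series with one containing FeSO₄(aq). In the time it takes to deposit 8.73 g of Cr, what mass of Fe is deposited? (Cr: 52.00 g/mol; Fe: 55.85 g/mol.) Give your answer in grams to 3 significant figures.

n(Cr) = 8.73 / 52.00 = 0.1679 mol
Cr³⁺ + 3e⁻ → Cr, so n(e⁻) = 3 × 0.1679 = 0.5037 mol
The cells are in series, so the same charge (and hence the same n(e⁻) = 0.5037 mol) passes through both.
Fe²⁺ + 2e⁻ → Fe, so n(Fe) = 0.5037 / 2 = 0.2519 mol
m(Fe) = 0.2519 × 55.85 = 14.1 g

14.1 g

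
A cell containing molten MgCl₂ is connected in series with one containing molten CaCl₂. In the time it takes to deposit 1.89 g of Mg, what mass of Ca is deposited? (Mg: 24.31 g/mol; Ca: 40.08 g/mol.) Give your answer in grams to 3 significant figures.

n(Mg) = 1.89 / 24.31 = 0.07775 mol
Mg²⁺ + 2e⁻ → Mg, so n(e⁻) = 2 × 0.07775 = 0.1555 mol
Same current for the same time ⇒ same n(e⁻) = 0.1555 mol in both cells.
Ca²⁺ + 2e⁻ → Ca, so n(Ca) = 0.1555 / 2 = 0.07775 mol
m(Ca) = 0.07775 × 40.08 = 3.12 g

3.12 g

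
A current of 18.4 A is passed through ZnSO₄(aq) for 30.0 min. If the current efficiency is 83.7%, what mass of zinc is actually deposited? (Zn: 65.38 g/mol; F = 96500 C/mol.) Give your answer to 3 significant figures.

9.39 g

Q = 18.4 × 1800 = 33120 C
n(e⁻) = 33120 / 96500 = 0.3432 mol
Zn²⁺ + 2e⁻ → Zn, so theoretical m(Zn) = 0.1716 × 65.38 = 11.22 g
Actual mass = 83.7% × 11.22 = 9.39 g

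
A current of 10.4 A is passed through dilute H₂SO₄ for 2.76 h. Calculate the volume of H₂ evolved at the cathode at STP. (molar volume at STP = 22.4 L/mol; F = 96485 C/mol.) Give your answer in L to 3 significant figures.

Q = It = 10.4 × 9936 = 1.033×10^5 C
n(e⁻) = 1.033×10^5 / 96485 = 1.071 mol
2H⁺ + 2e⁻ → H₂, so n(H₂) = 1.071 / 2 = 0.5355 mol
V = 0.5355 × 22.4 = 12.00 L

12.0 L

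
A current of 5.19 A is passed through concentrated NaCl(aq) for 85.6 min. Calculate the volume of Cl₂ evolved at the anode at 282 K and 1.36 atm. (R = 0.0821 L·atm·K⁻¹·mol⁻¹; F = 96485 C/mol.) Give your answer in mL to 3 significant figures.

2350 mL

Charge passed = 5.19 × 5136 = 26660 C
n(e⁻) = Q/F = 26660/96485 = 0.2763 mol
2Cl⁻ → Cl₂ + 2e⁻, so n(Cl₂) = 0.2763 / 2 = 0.1382 mol
V = nRT/P = 0.1382 × 0.0821 × 282 / 1.36 = 2.353 L
= 2350 mL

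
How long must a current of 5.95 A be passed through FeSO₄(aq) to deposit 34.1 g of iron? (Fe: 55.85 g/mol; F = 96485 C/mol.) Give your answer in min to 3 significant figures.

330 min

n(Fe) = 34.1 / 55.85 = 0.6106 mol
Fe²⁺ + 2e⁻ → Fe, so n(e⁻) = 2 × 0.6106 = 1.221 mol
Q = 1.221 × 96485 = 1.178×10^5 C
t = Q / I = 1.178×10^5 / 5.95 = 19800 s = 330 min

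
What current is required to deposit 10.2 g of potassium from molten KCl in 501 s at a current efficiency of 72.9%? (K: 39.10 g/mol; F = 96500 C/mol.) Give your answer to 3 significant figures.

68.9 A

n(K) = 10.2 / 39.10 = 0.2609 mol
K⁺ + e⁻ → K, so n(e⁻) = 0.2609 mol
Q = 0.2609 × 96500 / 0.729 = 34540 C
I = Q / t = 34540 / 501 s = 68.9 A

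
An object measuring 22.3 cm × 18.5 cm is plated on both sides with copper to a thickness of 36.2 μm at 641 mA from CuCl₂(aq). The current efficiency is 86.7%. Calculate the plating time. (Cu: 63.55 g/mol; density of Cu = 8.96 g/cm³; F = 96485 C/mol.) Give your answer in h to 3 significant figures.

Plated area = 2 × 22.3 × 18.5 = 825.1 cm²
Volume = 825.1 × 36.2×10⁻⁴ cm = 2.987 cm³
m(Cu) = 2.987 × 8.96 = 26.76 g
n(Cu) = 26.76 / 63.55 = 0.4211 mol; n(e⁻) = 2 × 0.4211 = 0.8422 mol
Q = 0.8422 × 96485 / 0.867 = 93730 C
t = 93730 / 0.641 = 1.462×10^5 s = 40.6 h

40.6 h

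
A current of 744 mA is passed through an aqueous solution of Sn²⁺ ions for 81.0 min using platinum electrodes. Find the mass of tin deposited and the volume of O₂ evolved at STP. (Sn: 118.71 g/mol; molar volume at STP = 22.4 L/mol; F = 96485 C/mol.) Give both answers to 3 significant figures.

Q = 0.744 × 4860 = 3616 C; n(e⁻) = 3616 / 96485 = 0.03748 mol
Cathode: Sn²⁺ + 2e⁻ → Sn → n(Sn) = 0.03748/2 = 0.01874 mol → 2.22 g
Anode: 2H₂O → O₂ + 4H⁺ + 4e⁻ → n(O₂) = 0.03748/4 = 0.009370 mol → 0.210 L

2.22 g Sn; 0.210 L O₂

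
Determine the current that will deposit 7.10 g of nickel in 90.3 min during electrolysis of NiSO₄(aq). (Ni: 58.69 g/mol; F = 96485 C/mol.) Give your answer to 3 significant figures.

4.31 A

n(Ni) = 7.10 / 58.69 = 0.1210 mol
Ni²⁺ + 2e⁻ → Ni, so n(e⁻) = 2 × 0.1210 = 0.2420 mol
Q = 0.2420 × 96485 = 23350 C
I = Q / t = 23350 / 5418 s = 4.31 A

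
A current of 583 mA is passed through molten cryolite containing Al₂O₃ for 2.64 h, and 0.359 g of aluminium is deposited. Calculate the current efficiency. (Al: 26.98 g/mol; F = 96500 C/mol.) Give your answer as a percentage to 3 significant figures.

Q = 0.583 × 9504 = 5541 C
n(e⁻) = 5541 / 96500 = 0.05742 mol
Al³⁺ + 3e⁻ → Al, so theoretical n(Al) = 0.01914 mol → 0.5164 g
Efficiency = 0.359 / 0.5164 = 0.6952 = 69.5%

69.5%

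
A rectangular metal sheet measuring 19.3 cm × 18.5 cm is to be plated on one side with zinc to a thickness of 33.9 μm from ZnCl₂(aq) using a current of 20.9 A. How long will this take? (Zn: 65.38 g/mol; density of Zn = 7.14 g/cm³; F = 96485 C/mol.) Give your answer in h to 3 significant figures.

0.339 h

Plated area = 19.3 × 18.5 = 357.1 cm²
Volume = 357.1 × 33.9×10⁻⁴ cm = 1.211 cm³
m(Zn) = 1.211 × 7.14 = 8.647 g
n(Zn) = 8.647 / 65.38 = 0.1323 mol; n(e⁻) = 2 × 0.1323 = 0.2646 mol
Q = 0.2646 × 96485 = 25530 C
t = 25530 / 20.9 = 1222 s = 0.339 h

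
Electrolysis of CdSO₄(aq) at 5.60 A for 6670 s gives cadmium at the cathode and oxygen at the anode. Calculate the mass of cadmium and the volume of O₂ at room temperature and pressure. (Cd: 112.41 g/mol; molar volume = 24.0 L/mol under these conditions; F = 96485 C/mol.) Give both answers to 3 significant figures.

Q = 5.60 × 6670 = 37350 C; n(e⁻) = 37350 / 96485 = 0.3871 mol
Cathode: Cd²⁺ + 2e⁻ → Cd → n(Cd) = 0.3871/2 = 0.1936 mol → 21.8 g
Anode: 2H₂O → O₂ + 4H⁺ + 4e⁻ → n(O₂) = 0.3871/4 = 0.09678 mol → 2.32 L

21.8 g Cd; 2.32 L O₂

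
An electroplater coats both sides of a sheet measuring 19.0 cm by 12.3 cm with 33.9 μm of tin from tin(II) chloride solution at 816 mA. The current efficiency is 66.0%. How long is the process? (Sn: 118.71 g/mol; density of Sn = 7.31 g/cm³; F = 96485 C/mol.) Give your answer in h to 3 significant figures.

9.71 h

Plated area = 2 × 19.0 × 12.3 = 467.4 cm²
Volume = 467.4 × 33.9×10⁻⁴ cm = 1.584 cm³
m(Sn) = 1.584 × 7.31 = 11.58 g
n(Sn) = 11.58 / 118.71 = 0.09755 mol; n(e⁻) = 2 × 0.09755 = 0.1951 mol
Q = 0.1951 × 96485 / 0.660 = 28520 C
t = 28520 / 0.816 = 34950 s = 9.71 h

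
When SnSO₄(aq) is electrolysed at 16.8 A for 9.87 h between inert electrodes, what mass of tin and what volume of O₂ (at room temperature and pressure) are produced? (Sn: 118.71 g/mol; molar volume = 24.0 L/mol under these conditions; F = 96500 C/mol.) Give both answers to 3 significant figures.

367 g Sn; 37.1 L O₂

Q = 16.8 × 35532 = 5.969×10^5 C; n(e⁻) = 5.969×10^5 / 96500 = 6.185 mol
Cathode: Sn²⁺ + 2e⁻ → Sn → n(Sn) = 6.185/2 = 3.093 mol → 367 g
Anode: 2H₂O → O₂ + 4H⁺ + 4e⁻ → n(O₂) = 6.185/4 = 1.546 mol → 37.1 L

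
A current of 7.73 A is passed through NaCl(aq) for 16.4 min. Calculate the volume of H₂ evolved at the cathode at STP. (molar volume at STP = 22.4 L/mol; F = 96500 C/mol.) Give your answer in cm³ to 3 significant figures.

Q = 7.73 A × 984 s = 7606 C
Moles of electrons = 7606 / 96500 = 0.07882 mol
2H⁺ + 2e⁻ → H₂, so n(H₂) = 0.07882 / 2 = 0.03941 mol
V = 0.03941 × 22.4 = 0.8828 L
= 883 cm³

883 cm³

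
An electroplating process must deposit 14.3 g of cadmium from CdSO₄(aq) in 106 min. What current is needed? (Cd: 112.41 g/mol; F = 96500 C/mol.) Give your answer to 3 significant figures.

3.86 A

n(Cd) = 14.3 / 112.41 = 0.1272 mol
Cd²⁺ + 2e⁻ → Cd, so n(e⁻) = 2 × 0.1272 = 0.2544 mol
Q = 0.2544 × 96500 = 24550 C
I = Q / t = 24550 / 6360 s = 3.86 A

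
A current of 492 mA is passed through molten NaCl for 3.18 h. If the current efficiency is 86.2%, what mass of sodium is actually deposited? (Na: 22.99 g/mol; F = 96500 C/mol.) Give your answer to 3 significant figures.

1.16 g

Q = 0.492 × 11448 = 5632 C
n(e⁻) = 5632 / 96500 = 0.05836 mol
Na⁺ + e⁻ → Na, so theoretical m(Na) = 0.05836 × 22.99 = 1.342 g
Actual mass = 86.2% × 1.342 = 1.16 g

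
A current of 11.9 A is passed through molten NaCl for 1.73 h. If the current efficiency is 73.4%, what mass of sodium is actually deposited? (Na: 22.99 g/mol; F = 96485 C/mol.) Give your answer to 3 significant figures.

Q = 11.9 × 6228 = 74110 C
n(e⁻) = 74110 / 96485 = 0.7681 mol
Na⁺ + e⁻ → Na, so theoretical m(Na) = 0.7681 × 22.99 = 17.66 g
Actual mass = 73.4% × 17.66 = 13.0 g

13.0 g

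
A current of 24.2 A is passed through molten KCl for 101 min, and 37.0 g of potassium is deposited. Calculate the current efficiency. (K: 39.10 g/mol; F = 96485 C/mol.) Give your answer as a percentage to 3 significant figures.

Q = 24.2 × 6060 = 1.467×10^5 C
n(e⁻) = 1.467×10^5 / 96485 = 1.520 mol
K⁺ + e⁻ → K, so theoretical n(K) = 1.520 mol → 59.43 g
Efficiency = 37.0 / 59.43 = 0.6226 = 62.3%

62.3%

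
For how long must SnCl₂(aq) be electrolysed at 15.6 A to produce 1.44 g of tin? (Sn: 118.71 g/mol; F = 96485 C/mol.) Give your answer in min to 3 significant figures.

n(Sn) = 1.44 / 118.71 = 0.01213 mol
Sn²⁺ + 2e⁻ → Sn, so n(e⁻) = 2 × 0.01213 = 0.02426 mol
Q = 0.02426 × 96485 = 2341 C
t = Q / I = 2341 / 15.6 = 150.1 s = 2.50 min

2.50 min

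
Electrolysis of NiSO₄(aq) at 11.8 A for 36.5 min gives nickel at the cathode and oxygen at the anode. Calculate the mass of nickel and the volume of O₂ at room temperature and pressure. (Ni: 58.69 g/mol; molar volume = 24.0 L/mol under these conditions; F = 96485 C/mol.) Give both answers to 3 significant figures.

7.86 g Ni; 1.61 L O₂

Q = 11.8 × 2190 = 25840 C; n(e⁻) = 25840 / 96485 = 0.2678 mol
Cathode: Ni²⁺ + 2e⁻ → Ni → n(Ni) = 0.2678/2 = 0.1339 mol → 7.86 g
Anode: 2H₂O → O₂ + 4H⁺ + 4e⁻ → n(O₂) = 0.2678/4 = 0.06695 mol → 1.61 L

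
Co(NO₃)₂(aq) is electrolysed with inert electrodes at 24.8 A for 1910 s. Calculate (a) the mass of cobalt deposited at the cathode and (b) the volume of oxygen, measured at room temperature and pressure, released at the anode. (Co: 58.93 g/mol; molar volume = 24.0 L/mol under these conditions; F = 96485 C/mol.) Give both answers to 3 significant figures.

Q = 24.8 × 1910 = 47370 C; n(e⁻) = 47370 / 96485 = 0.4910 mol
Cathode: Co²⁺ + 2e⁻ → Co → n(Co) = 0.4910/2 = 0.2455 mol → 14.5 g
Anode: 2H₂O → O₂ + 4H⁺ + 4e⁻ → n(O₂) = 0.4910/4 = 0.1228 mol → 2.95 L

14.5 g Co; 2.95 L O₂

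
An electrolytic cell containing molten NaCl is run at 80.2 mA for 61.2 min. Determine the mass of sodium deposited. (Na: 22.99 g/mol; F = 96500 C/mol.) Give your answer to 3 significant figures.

Charge passed = 0.0802 × 3672 = 294.5 C
n(e⁻) = Q/F = 294.5/96500 = 0.003052 mol
Na⁺ + e⁻ → Na, so n(Na) = 0.003052 mol
m = 0.003052 × 22.99 = 0.0702 g

0.0702 g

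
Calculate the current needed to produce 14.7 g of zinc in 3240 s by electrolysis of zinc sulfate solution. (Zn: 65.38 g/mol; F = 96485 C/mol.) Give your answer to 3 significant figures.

n(Zn) = 14.7 / 65.38 = 0.2248 mol
Zn²⁺ + 2e⁻ → Zn, so n(e⁻) = 2 × 0.2248 = 0.4496 mol
Q = 0.4496 × 96485 = 43380 C
I = Q / t = 43380 / 3240 s = 13.4 A

13.4 A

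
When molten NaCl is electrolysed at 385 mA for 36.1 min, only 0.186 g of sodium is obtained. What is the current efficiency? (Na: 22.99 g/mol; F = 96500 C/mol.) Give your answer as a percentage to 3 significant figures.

93.6%

Q = 0.385 × 2166 = 833.9 C
n(e⁻) = 833.9 / 96500 = 0.008641 mol
Na⁺ + e⁻ → Na, so theoretical n(Na) = 0.008641 mol → 0.1987 g
Efficiency = 0.186 / 0.1987 = 0.9361 = 93.6%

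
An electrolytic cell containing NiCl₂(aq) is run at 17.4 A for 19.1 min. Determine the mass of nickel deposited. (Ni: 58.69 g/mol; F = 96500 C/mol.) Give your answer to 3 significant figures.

Q = It = 17.4 × 1146 = 19940 C
Moles of electrons = 19940 / 96500 = 0.2066 mol
Ni²⁺ + 2e⁻ → Ni, so n(Ni) = 0.2066 / 2 = 0.1033 mol
m = 0.1033 × 58.69 = 6.06 g

6.06 g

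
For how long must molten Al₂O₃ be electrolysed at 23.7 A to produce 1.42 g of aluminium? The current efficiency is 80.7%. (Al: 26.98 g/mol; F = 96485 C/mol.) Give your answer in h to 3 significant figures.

0.221 h

n(Al) = 1.42 / 26.98 = 0.05263 mol
Al³⁺ + 3e⁻ → Al, so n(e⁻) = 3 × 0.05263 = 0.1579 mol
Q = 0.1579 × 96485 / 0.807 = 18880 C
t = Q / I = 18880 / 23.7 = 796.6 s = 0.221 h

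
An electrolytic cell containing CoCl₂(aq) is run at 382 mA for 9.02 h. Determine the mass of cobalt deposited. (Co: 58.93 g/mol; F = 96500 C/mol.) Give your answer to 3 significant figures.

3.79 g

Q = 0.382 A × 32472 s = 12400 C
n(e⁻) = Q/F = 12400/96500 = 0.1285 mol
Co²⁺ + 2e⁻ → Co, so n(Co) = 0.1285 / 2 = 0.06425 mol
m = 0.06425 × 58.93 = 3.79 g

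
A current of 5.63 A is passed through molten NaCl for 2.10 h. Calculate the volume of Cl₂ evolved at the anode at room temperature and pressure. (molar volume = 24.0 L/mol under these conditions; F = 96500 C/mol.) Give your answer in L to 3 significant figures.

5.29 L

Q = It = 5.63 × 7560 = 42560 C
Moles of electrons = 42560 / 96500 = 0.4410 mol
2Cl⁻ → Cl₂ + 2e⁻, so n(Cl₂) = 0.4410 / 2 = 0.2205 mol
V = 0.2205 × 24.0 = 5.292 L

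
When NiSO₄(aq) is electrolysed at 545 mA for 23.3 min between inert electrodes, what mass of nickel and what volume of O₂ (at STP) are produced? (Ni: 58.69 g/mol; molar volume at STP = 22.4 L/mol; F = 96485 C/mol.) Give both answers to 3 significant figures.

Q = 0.545 × 1398 = 761.9 C; n(e⁻) = 761.9 / 96485 = 0.007897 mol
Cathode: Ni²⁺ + 2e⁻ → Ni → n(Ni) = 0.007897/2 = 0.003949 mol → 0.232 g
Anode: 2H₂O → O₂ + 4H⁺ + 4e⁻ → n(O₂) = 0.007897/4 = 0.001974 mol → 0.0442 L

0.232 g Ni; 0.0442 L O₂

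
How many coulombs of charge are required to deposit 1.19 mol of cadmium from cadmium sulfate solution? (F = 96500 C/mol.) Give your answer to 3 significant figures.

Cd²⁺ + 2e⁻ → Cd, so n(e⁻) = 2 × 1.19 = 2.380 mol
Q = 2.380 × 96500 = 2.297×10^5 C

2.30×10^5 C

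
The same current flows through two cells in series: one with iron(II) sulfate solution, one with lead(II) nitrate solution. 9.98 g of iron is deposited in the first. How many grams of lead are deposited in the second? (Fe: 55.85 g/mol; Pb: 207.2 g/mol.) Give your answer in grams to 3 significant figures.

37.0 g

n(Fe) = 9.98 / 55.85 = 0.1787 mol
Fe²⁺ + 2e⁻ → Fe, so n(e⁻) = 2 × 0.1787 = 0.3574 mol
Same current for the same time ⇒ same n(e⁻) = 0.3574 mol in both cells.
Pb²⁺ + 2e⁻ → Pb, so n(Pb) = 0.3574 / 2 = 0.1787 mol
m(Pb) = 0.1787 × 207.2 = 37.0 g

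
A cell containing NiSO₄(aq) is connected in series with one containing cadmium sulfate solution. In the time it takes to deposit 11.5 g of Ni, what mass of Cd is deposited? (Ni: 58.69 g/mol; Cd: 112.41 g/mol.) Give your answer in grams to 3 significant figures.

n(Ni) = 11.5 / 58.69 = 0.1959 mol
Ni²⁺ + 2e⁻ → Ni, so n(e⁻) = 2 × 0.1959 = 0.3918 mol
Same current for the same time ⇒ same n(e⁻) = 0.3918 mol in both cells.
Cd²⁺ + 2e⁻ → Cd, so n(Cd) = 0.3918 / 2 = 0.1959 mol
m(Cd) = 0.1959 × 112.41 = 22.0 g

22.0 g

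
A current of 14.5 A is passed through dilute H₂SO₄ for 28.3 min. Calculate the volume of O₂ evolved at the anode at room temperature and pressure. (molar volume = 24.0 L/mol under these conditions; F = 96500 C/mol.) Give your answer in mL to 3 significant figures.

1530 mL

Q = 14.5 A × 1698 s = 24620 C
n(e⁻) = 24620 / 96500 = 0.2551 mol
2H₂O → O₂ + 4H⁺ + 4e⁻, so n(O₂) = 0.2551 / 4 = 0.06378 mol
V = 0.06378 × 24.0 = 1.531 L
= 1530 mL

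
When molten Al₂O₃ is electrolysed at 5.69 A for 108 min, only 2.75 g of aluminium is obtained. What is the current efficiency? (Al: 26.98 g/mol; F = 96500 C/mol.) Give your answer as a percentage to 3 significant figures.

80.0%

Q = 5.69 × 6480 = 36870 C
n(e⁻) = 36870 / 96500 = 0.3821 mol
Al³⁺ + 3e⁻ → Al, so theoretical n(Al) = 0.1274 mol → 3.437 g
Efficiency = 2.75 / 3.437 = 0.8001 = 80.0%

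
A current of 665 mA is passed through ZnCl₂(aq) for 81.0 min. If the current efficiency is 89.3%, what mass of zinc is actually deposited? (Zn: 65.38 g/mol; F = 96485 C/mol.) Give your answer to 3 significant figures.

Q = 0.665 × 4860 = 3232 C
n(e⁻) = 3232 / 96485 = 0.03350 mol
Zn²⁺ + 2e⁻ → Zn, so theoretical m(Zn) = 0.01675 × 65.38 = 1.095 g
Actual mass = 89.3% × 1.095 = 0.978 g

0.978 g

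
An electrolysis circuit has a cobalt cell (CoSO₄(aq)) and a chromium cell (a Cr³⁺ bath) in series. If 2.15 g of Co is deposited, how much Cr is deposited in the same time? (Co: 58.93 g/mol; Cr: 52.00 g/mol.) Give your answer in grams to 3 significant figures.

n(Co) = 2.15 / 58.93 = 0.03648 mol
Co²⁺ + 2e⁻ → Co, so n(e⁻) = 2 × 0.03648 = 0.07296 mol
The cells are in series, so the same charge (and hence the same n(e⁻) = 0.07296 mol) passes through both.
Cr³⁺ + 3e⁻ → Cr, so n(Cr) = 0.07296 / 3 = 0.02432 mol
m(Cr) = 0.02432 × 52.00 = 1.26 g

1.26 g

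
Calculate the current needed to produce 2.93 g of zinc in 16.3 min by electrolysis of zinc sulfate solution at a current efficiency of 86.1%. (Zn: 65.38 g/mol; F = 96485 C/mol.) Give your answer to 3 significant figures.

n(Zn) = 2.93 / 65.38 = 0.04481 mol
Zn²⁺ + 2e⁻ → Zn, so n(e⁻) = 2 × 0.04481 = 0.08962 mol
Q = 0.08962 × 96485 / 0.861 = 10040 C
I = Q / t = 10040 / 978 s = 10.3 A

10.3 A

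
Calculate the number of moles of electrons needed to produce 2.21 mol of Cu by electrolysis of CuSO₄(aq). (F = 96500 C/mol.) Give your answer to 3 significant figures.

4.42 mol

Cu²⁺ + 2e⁻ → Cu, so n(e⁻) = 2 × 2.21 = 4.420 mol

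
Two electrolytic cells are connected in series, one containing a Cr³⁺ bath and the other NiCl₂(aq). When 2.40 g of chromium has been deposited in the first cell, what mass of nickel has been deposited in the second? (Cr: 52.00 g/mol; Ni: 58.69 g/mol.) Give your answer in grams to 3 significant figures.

n(Cr) = 2.40 / 52.00 = 0.04615 mol
Cr³⁺ + 3e⁻ → Cr, so n(e⁻) = 3 × 0.04615 = 0.1385 mol
The cells are in series, so the same charge (and hence the same n(e⁻) = 0.1385 mol) passes through both.
Ni²⁺ + 2e⁻ → Ni, so n(Ni) = 0.1385 / 2 = 0.06925 mol
m(Ni) = 0.06925 × 58.69 = 4.06 g

4.06 g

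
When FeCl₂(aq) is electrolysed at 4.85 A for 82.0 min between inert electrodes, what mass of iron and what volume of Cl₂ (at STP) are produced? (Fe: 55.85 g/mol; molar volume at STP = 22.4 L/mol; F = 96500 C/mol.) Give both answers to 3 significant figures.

Q = 4.85 × 4920 = 23860 C; n(e⁻) = 23860 / 96500 = 0.2473 mol
Cathode: Fe²⁺ + 2e⁻ → Fe → n(Fe) = 0.2473/2 = 0.1237 mol → 6.91 g
Anode: 2Cl⁻ → Cl₂ + 2e⁻ → n(Cl₂) = 0.2473/2 = 0.1237 mol → 2.77 L

6.91 g Fe; 2.77 L Cl₂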